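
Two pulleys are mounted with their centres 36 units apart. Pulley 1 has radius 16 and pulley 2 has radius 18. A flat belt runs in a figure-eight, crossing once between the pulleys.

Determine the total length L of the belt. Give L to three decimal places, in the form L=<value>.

crossed belt: β = asin((r1+r2)/C) = asin(34/36) = 70.8119°
wrap1 = wrap2 = π + 2β = 321.6237°
tangent length = C·cosβ = 11.8322
L = (r1+r2)·wrap + 2·C·cosβ = 34·5.6134 + 2·11.8322 = 214.5197

L=214.520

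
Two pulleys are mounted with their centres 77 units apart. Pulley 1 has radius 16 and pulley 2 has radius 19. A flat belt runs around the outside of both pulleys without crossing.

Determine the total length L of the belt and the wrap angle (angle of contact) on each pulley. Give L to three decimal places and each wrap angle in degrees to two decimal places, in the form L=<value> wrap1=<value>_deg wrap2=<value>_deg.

open belt: β = asin((r2−r1)/C) = asin(3/77) = 2.2329°
wrap1 = π − 2β = 175.5343°
wrap2 = π + 2β = 184.4657°
tangent length = C·cosβ = 76.9415
L = r1·wrap1 + r2·wrap2 + 2·C·cosβ = 16·3.0637 + 19·3.2195 + 2·76.9415 = 264.0726

L=264.073 wrap1=175.53_deg wrap2=184.47_deg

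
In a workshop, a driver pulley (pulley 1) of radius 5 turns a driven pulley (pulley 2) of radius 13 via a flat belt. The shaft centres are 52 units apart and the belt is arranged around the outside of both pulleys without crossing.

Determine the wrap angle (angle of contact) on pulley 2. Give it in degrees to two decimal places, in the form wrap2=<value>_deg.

open belt: β = asin((r2−r1)/C) = asin(8/52) = 8.8499°
wrap1 = π − 2β = 162.3002°
wrap2 = π + 2β = 197.6998°

wrap2=197.70_deg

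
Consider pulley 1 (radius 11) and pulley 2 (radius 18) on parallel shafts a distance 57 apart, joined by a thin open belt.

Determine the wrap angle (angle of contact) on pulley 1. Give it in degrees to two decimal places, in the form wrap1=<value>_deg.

open belt: β = asin((r2−r1)/C) = asin(7/57) = 7.0541°
wrap1 = π − 2β = 165.8917°
wrap2 = π + 2β = 194.1083°

wrap1=165.89_deg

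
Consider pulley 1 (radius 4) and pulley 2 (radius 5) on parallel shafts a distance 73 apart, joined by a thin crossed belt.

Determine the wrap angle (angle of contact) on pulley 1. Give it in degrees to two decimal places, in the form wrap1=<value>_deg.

wrap1=194.16_deg

crossed belt: β = asin((r1+r2)/C) = asin(9/73) = 7.0819°
wrap1 = wrap2 = π + 2β = 194.1638°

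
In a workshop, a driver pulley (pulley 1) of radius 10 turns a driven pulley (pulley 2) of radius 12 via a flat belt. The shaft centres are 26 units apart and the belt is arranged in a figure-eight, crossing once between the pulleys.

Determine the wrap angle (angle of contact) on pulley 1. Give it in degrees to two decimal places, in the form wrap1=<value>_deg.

crossed belt: β = asin((r1+r2)/C) = asin(22/26) = 57.7958°
wrap1 = wrap2 = π + 2β = 295.5915°

wrap1=295.59_deg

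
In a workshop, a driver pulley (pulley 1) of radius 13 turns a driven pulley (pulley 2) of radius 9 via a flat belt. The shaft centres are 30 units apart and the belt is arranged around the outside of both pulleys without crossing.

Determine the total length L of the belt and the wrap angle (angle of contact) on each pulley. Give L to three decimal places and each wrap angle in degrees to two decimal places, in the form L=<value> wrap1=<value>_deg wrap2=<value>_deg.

open belt: β = asin((r2−r1)/C) = asin(-4/30) = -7.6623°
wrap1 = π − 2β = 195.3245°
wrap2 = π + 2β = 164.6755°
tangent length = C·cosβ = 29.7321
L = r1·wrap1 + r2·wrap2 + 2·C·cosβ = 13·3.4091 + 9·2.8741 + 2·29.7321 = 129.6492

L=129.649 wrap1=195.32_deg wrap2=164.68_deg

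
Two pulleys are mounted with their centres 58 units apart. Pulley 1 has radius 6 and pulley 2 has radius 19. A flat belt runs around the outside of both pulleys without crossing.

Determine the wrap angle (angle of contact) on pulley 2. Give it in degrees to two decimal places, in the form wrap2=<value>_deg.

open belt: β = asin((r2−r1)/C) = asin(13/58) = 12.9522°
wrap1 = π − 2β = 154.0956°
wrap2 = π + 2β = 205.9044°

wrap2=205.90_deg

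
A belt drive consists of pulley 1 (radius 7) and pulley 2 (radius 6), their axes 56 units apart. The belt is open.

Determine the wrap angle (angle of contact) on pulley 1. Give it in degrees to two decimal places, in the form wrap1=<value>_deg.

wrap1=182.05_deg

open belt: β = asin((r2−r1)/C) = asin(-1/56) = -1.0232°
wrap1 = π − 2β = 182.0464°
wrap2 = π + 2β = 177.9536°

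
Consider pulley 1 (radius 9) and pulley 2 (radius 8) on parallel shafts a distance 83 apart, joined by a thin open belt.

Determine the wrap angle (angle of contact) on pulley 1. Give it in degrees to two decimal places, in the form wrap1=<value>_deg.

open belt: β = asin((r2−r1)/C) = asin(-1/83) = -0.6903°
wrap1 = π − 2β = 181.3807°
wrap2 = π + 2β = 178.6193°

wrap1=181.38_deg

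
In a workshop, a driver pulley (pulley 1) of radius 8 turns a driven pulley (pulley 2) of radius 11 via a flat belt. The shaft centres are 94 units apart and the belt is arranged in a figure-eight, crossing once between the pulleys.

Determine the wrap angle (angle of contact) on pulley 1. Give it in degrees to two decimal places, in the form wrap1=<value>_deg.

crossed belt: β = asin((r1+r2)/C) = asin(19/94) = 11.6614°
wrap1 = wrap2 = π + 2β = 203.3228°

wrap1=203.32_deg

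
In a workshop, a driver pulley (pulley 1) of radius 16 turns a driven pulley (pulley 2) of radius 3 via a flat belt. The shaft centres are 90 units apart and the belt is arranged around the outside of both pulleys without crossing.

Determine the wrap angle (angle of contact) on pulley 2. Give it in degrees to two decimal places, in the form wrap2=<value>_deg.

wrap2=163.39_deg

open belt: β = asin((r2−r1)/C) = asin(-13/90) = -8.3051°
wrap1 = π − 2β = 196.6102°
wrap2 = π + 2β = 163.3898°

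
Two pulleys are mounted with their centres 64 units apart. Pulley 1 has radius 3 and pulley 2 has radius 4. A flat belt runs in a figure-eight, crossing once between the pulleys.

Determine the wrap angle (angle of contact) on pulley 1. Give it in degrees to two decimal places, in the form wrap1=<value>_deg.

crossed belt: β = asin((r1+r2)/C) = asin(7/64) = 6.2793°
wrap1 = wrap2 = π + 2β = 192.5586°

wrap1=192.56_deg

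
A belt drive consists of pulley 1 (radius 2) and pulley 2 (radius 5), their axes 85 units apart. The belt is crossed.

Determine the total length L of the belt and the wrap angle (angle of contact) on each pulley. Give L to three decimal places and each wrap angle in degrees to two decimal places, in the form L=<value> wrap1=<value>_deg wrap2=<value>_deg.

L=192.568 wrap1=189.45_deg wrap2=189.45_deg

crossed belt: β = asin((r1+r2)/C) = asin(7/85) = 4.7238°
wrap1 = wrap2 = π + 2β = 189.4477°
tangent length = C·cosβ = 84.7113
L = (r1+r2)·wrap + 2·C·cosβ = 7·3.3065 + 2·84.7113 = 192.5679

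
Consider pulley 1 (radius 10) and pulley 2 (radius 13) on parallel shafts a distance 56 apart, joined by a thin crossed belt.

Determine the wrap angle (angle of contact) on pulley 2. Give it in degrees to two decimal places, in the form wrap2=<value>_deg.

crossed belt: β = asin((r1+r2)/C) = asin(23/56) = 24.2497°
wrap1 = wrap2 = π + 2β = 228.4994°

wrap2=228.50_deg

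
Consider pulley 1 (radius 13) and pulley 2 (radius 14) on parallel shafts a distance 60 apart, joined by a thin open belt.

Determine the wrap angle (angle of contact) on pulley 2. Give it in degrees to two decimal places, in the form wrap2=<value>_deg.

open belt: β = asin((r2−r1)/C) = asin(1/60) = 0.9550°
wrap1 = π − 2β = 178.0901°
wrap2 = π + 2β = 181.9099°

wrap2=181.91_deg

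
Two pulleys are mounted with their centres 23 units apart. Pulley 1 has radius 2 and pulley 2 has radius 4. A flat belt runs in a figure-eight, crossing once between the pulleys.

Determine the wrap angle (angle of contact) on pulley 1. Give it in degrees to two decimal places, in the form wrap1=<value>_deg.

crossed belt: β = asin((r1+r2)/C) = asin(6/23) = 15.1217°
wrap1 = wrap2 = π + 2β = 210.2433°

wrap1=210.24_deg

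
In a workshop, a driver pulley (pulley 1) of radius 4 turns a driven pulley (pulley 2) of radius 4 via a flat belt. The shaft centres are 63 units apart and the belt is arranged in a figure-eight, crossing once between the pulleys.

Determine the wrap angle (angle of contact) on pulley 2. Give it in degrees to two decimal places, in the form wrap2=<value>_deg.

crossed belt: β = asin((r1+r2)/C) = asin(8/63) = 7.2954°
wrap1 = wrap2 = π + 2β = 194.5907°

wrap2=194.59_deg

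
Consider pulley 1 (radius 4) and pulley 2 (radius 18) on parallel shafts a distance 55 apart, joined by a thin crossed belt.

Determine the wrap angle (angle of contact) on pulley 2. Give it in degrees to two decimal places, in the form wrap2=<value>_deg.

wrap2=227.16_deg

crossed belt: β = asin((r1+r2)/C) = asin(22/55) = 23.5782°
wrap1 = wrap2 = π + 2β = 227.1564°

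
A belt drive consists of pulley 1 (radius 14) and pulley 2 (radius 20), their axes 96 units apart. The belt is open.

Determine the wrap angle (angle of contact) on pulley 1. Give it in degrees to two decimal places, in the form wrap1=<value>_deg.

wrap1=172.83_deg

open belt: β = asin((r2−r1)/C) = asin(6/96) = 3.5833°
wrap1 = π − 2β = 172.8334°
wrap2 = π + 2β = 187.1666°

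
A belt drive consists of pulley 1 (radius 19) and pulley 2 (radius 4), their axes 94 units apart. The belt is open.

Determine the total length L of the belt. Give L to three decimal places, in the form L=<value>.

L=262.655

open belt: β = asin((r2−r1)/C) = asin(-15/94) = -9.1822°
wrap1 = π − 2β = 198.3644°
wrap2 = π + 2β = 161.6356°
tangent length = C·cosβ = 92.7955
L = r1·wrap1 + r2·wrap2 + 2·C·cosβ = 19·3.4621 + 4·2.8211 + 2·92.7955 = 262.6554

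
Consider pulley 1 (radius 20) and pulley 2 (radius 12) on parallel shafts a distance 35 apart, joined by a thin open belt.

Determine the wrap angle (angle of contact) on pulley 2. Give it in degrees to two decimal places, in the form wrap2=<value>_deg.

wrap2=153.57_deg

open belt: β = asin((r2−r1)/C) = asin(-8/35) = -13.2130°
wrap1 = π − 2β = 206.4260°
wrap2 = π + 2β = 153.5740°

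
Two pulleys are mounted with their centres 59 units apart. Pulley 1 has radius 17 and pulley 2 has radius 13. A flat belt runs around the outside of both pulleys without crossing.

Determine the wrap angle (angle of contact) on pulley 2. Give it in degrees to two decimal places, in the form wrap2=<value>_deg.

wrap2=172.23_deg

open belt: β = asin((r2−r1)/C) = asin(-4/59) = -3.8874°
wrap1 = π − 2β = 187.7749°
wrap2 = π + 2β = 172.2251°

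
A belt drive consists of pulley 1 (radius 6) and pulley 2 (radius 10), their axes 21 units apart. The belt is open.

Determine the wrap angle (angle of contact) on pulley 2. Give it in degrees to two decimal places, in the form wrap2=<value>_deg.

wrap2=201.96_deg

open belt: β = asin((r2−r1)/C) = asin(4/21) = 10.9806°
wrap1 = π − 2β = 158.0388°
wrap2 = π + 2β = 201.9612°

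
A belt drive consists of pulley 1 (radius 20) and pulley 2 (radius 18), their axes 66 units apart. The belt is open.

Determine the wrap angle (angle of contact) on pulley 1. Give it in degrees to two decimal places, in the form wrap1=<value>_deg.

wrap1=183.47_deg

open belt: β = asin((r2−r1)/C) = asin(-2/66) = -1.7365°
wrap1 = π − 2β = 183.4730°
wrap2 = π + 2β = 176.5270°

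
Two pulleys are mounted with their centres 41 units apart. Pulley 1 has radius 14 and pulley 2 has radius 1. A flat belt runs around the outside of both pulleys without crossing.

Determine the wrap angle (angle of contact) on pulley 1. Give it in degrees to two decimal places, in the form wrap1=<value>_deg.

open belt: β = asin((r2−r1)/C) = asin(-13/41) = -18.4860°
wrap1 = π − 2β = 216.9720°
wrap2 = π + 2β = 143.0280°

wrap1=216.97_deg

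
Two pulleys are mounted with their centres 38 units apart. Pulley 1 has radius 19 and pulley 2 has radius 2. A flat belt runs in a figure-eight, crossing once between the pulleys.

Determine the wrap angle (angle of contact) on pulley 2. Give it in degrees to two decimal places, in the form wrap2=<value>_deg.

crossed belt: β = asin((r1+r2)/C) = asin(21/38) = 33.5477°
wrap1 = wrap2 = π + 2β = 247.0955°

wrap2=247.10_deg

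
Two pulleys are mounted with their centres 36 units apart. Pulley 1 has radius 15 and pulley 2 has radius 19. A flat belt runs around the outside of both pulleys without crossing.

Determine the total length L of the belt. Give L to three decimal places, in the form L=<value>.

open belt: β = asin((r2−r1)/C) = asin(4/36) = 6.3794°
wrap1 = π − 2β = 167.2413°
wrap2 = π + 2β = 192.7587°
tangent length = C·cosβ = 35.7771
L = r1·wrap1 + r2·wrap2 + 2·C·cosβ = 15·2.9189 + 19·3.3643 + 2·35.7771 = 179.2591

L=179.259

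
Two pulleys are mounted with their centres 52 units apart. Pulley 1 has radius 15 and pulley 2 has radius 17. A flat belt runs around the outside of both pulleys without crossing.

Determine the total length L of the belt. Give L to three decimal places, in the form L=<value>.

L=204.608

open belt: β = asin((r2−r1)/C) = asin(2/52) = 2.2042°
wrap1 = π − 2β = 175.5915°
wrap2 = π + 2β = 184.4085°
tangent length = C·cosβ = 51.9615
L = r1·wrap1 + r2·wrap2 + 2·C·cosβ = 15·3.0647 + 17·3.2185 + 2·51.9615 = 204.6079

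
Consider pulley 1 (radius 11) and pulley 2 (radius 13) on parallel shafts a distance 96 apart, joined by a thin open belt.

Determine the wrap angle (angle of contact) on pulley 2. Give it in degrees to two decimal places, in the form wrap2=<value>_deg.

wrap2=182.39_deg

open belt: β = asin((r2−r1)/C) = asin(2/96) = 1.1937°
wrap1 = π − 2β = 177.6125°
wrap2 = π + 2β = 182.3875°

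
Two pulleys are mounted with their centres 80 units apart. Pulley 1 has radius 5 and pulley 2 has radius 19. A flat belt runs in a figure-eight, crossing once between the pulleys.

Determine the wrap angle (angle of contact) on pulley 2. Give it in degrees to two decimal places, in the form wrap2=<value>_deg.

wrap2=214.92_deg

crossed belt: β = asin((r1+r2)/C) = asin(24/80) = 17.4576°
wrap1 = wrap2 = π + 2β = 214.9152°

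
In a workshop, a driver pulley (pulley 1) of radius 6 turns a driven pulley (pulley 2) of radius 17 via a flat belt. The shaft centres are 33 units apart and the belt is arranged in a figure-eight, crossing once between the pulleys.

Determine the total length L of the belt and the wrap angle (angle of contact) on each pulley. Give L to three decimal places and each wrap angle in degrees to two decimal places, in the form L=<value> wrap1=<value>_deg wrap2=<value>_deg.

crossed belt: β = asin((r1+r2)/C) = asin(23/33) = 44.1844°
wrap1 = wrap2 = π + 2β = 268.3688°
tangent length = C·cosβ = 23.6643
L = (r1+r2)·wrap + 2·C·cosβ = 23·4.6839 + 2·23.6643 = 155.0588

L=155.059 wrap1=268.37_deg wrap2=268.37_deg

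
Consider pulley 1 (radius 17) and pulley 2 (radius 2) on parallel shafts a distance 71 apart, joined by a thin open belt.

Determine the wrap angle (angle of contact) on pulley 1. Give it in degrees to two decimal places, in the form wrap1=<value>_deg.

open belt: β = asin((r2−r1)/C) = asin(-15/71) = -12.1966°
wrap1 = π − 2β = 204.3933°
wrap2 = π + 2β = 155.6067°

wrap1=204.39_deg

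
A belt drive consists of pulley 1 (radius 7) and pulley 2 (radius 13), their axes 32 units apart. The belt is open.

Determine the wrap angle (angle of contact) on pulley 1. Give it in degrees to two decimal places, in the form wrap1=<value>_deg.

wrap1=158.39_deg

open belt: β = asin((r2−r1)/C) = asin(6/32) = 10.8069°
wrap1 = π − 2β = 158.3862°
wrap2 = π + 2β = 201.6138°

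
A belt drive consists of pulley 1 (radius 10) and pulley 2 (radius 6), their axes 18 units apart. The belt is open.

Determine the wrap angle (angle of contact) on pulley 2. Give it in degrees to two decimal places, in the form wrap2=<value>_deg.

open belt: β = asin((r2−r1)/C) = asin(-4/18) = -12.8396°
wrap1 = π − 2β = 205.6792°
wrap2 = π + 2β = 154.3208°

wrap2=154.32_deg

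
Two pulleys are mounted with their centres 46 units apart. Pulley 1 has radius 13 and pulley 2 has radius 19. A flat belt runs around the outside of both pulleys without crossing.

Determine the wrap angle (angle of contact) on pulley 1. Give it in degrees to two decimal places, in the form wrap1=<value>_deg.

wrap1=165.01_deg

open belt: β = asin((r2−r1)/C) = asin(6/46) = 7.4947°
wrap1 = π − 2β = 165.0106°
wrap2 = π + 2β = 194.9894°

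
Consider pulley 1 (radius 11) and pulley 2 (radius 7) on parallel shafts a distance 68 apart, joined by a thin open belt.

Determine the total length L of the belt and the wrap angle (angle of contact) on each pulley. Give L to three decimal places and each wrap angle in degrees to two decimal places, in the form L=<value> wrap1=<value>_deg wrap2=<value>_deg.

open belt: β = asin((r2−r1)/C) = asin(-4/68) = -3.3723°
wrap1 = π − 2β = 186.7446°
wrap2 = π + 2β = 173.2554°
tangent length = C·cosβ = 67.8823
L = r1·wrap1 + r2·wrap2 + 2·C·cosβ = 11·3.2593 + 7·3.0239 + 2·67.8823 = 192.7840

L=192.784 wrap1=186.74_deg wrap2=173.26_deg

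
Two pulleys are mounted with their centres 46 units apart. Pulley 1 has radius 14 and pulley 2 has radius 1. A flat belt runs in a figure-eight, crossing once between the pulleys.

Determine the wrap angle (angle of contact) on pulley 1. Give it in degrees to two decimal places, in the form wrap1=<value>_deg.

wrap1=218.06_deg

crossed belt: β = asin((r1+r2)/C) = asin(15/46) = 19.0314°
wrap1 = wrap2 = π + 2β = 218.0629°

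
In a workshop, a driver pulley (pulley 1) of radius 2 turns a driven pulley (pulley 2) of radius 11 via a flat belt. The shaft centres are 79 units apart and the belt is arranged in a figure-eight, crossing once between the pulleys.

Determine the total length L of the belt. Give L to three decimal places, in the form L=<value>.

crossed belt: β = asin((r1+r2)/C) = asin(13/79) = 9.4715°
wrap1 = wrap2 = π + 2β = 198.9430°
tangent length = C·cosβ = 77.9230
L = (r1+r2)·wrap + 2·C·cosβ = 13·3.4722 + 2·77.9230 = 200.9848

L=200.985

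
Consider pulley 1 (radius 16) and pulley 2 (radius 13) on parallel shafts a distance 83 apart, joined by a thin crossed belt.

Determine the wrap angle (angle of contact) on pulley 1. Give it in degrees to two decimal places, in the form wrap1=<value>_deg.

crossed belt: β = asin((r1+r2)/C) = asin(29/83) = 20.4505°
wrap1 = wrap2 = π + 2β = 220.9009°

wrap1=220.90_deg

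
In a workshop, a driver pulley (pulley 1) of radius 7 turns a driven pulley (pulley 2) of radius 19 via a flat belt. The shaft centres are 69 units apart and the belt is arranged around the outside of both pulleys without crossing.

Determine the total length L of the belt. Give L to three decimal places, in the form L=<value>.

L=221.774

open belt: β = asin((r2−r1)/C) = asin(12/69) = 10.0154°
wrap1 = π − 2β = 159.9692°
wrap2 = π + 2β = 200.0308°
tangent length = C·cosβ = 67.9485
L = r1·wrap1 + r2·wrap2 + 2·C·cosβ = 7·2.7920 + 19·3.4912 + 2·67.9485 = 221.7737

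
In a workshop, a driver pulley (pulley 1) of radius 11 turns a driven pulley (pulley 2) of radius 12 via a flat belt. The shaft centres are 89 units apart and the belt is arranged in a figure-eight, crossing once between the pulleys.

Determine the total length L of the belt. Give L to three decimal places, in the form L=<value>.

crossed belt: β = asin((r1+r2)/C) = asin(23/89) = 14.9767°
wrap1 = wrap2 = π + 2β = 209.9535°
tangent length = C·cosβ = 85.9767
L = (r1+r2)·wrap + 2·C·cosβ = 23·3.6644 + 2·85.9767 = 256.2342

L=256.234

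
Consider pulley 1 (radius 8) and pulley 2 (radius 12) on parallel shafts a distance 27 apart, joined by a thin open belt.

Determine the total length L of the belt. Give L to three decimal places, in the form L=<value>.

L=117.426

open belt: β = asin((r2−r1)/C) = asin(4/27) = 8.5196°
wrap1 = π − 2β = 162.9608°
wrap2 = π + 2β = 197.0392°
tangent length = C·cosβ = 26.7021
L = r1·wrap1 + r2·wrap2 + 2·C·cosβ = 8·2.8442 + 12·3.4390 + 2·26.7021 = 117.4255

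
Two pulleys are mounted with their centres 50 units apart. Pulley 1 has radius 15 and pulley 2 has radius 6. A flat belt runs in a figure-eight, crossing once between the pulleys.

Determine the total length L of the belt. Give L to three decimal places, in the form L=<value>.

crossed belt: β = asin((r1+r2)/C) = asin(21/50) = 24.8346°
wrap1 = wrap2 = π + 2β = 229.6692°
tangent length = C·cosβ = 45.3762
L = (r1+r2)·wrap + 2·C·cosβ = 21·4.0085 + 2·45.3762 = 174.9306

L=174.931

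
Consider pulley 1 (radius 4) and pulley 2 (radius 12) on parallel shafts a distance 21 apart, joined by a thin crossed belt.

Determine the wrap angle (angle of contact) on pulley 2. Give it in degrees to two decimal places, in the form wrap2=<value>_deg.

wrap2=279.26_deg

crossed belt: β = asin((r1+r2)/C) = asin(16/21) = 49.6324°
wrap1 = wrap2 = π + 2β = 279.2648°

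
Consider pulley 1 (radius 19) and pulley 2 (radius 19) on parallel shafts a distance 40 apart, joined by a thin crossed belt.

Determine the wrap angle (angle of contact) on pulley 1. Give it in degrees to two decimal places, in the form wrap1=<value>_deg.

crossed belt: β = asin((r1+r2)/C) = asin(38/40) = 71.8051°
wrap1 = wrap2 = π + 2β = 323.6103°

wrap1=323.61_deg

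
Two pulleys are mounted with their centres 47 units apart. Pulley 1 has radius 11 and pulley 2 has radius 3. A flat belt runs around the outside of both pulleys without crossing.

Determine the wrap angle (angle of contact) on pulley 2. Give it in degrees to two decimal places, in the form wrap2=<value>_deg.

wrap2=160.40_deg

open belt: β = asin((r2−r1)/C) = asin(-8/47) = -9.8002°
wrap1 = π − 2β = 199.6004°
wrap2 = π + 2β = 160.3996°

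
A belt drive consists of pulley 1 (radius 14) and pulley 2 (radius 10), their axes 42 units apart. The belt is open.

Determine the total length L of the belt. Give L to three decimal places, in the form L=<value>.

open belt: β = asin((r2−r1)/C) = asin(-4/42) = -5.4650°
wrap1 = π − 2β = 190.9300°
wrap2 = π + 2β = 169.0700°
tangent length = C·cosβ = 41.8091
L = r1·wrap1 + r2·wrap2 + 2·C·cosβ = 14·3.3324 + 10·2.9508 + 2·41.8091 = 159.7795

L=159.779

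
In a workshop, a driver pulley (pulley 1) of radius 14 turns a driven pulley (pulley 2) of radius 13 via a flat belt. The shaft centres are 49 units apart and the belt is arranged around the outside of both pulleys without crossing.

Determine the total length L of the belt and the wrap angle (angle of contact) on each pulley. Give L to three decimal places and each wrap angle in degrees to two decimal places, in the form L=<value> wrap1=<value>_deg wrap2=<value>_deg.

L=182.843 wrap1=182.34_deg wrap2=177.66_deg

open belt: β = asin((r2−r1)/C) = asin(-1/49) = -1.1694°
wrap1 = π − 2β = 182.3388°
wrap2 = π + 2β = 177.6612°
tangent length = C·cosβ = 48.9898
L = r1·wrap1 + r2·wrap2 + 2·C·cosβ = 14·3.1824 + 13·3.1008 + 2·48.9898 = 182.8434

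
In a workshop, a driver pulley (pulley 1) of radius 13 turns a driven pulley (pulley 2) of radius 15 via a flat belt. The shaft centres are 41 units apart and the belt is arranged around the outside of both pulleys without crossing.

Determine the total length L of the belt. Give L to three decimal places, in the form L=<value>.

L=170.062

open belt: β = asin((r2−r1)/C) = asin(2/41) = 2.7960°
wrap1 = π − 2β = 174.4079°
wrap2 = π + 2β = 185.5921°
tangent length = C·cosβ = 40.9512
L = r1·wrap1 + r2·wrap2 + 2·C·cosβ = 13·3.0440 + 15·3.2392 + 2·40.9512 = 170.0622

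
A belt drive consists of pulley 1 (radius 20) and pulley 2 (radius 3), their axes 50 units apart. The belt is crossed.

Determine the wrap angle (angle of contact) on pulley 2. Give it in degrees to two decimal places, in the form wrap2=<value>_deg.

wrap2=234.77_deg

crossed belt: β = asin((r1+r2)/C) = asin(23/50) = 27.3871°
wrap1 = wrap2 = π + 2β = 234.7742°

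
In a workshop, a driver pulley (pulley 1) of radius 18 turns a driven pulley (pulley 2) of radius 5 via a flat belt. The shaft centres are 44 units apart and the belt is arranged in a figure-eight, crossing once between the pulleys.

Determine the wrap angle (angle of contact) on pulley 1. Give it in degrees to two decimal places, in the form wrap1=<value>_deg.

wrap1=243.03_deg

crossed belt: β = asin((r1+r2)/C) = asin(23/44) = 31.5154°
wrap1 = wrap2 = π + 2β = 243.0307°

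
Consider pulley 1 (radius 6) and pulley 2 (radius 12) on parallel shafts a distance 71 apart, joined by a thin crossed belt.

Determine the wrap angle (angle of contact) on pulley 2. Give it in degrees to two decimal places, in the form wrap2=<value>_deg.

crossed belt: β = asin((r1+r2)/C) = asin(18/71) = 14.6860°
wrap1 = wrap2 = π + 2β = 209.3719°

wrap2=209.37_deg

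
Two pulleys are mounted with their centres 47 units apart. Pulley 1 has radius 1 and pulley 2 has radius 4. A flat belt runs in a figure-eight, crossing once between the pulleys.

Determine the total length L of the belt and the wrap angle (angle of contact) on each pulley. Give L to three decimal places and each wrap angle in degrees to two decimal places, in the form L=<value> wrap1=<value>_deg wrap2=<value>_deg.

crossed belt: β = asin((r1+r2)/C) = asin(5/47) = 6.1069°
wrap1 = wrap2 = π + 2β = 192.2137°
tangent length = C·cosβ = 46.7333
L = (r1+r2)·wrap + 2·C·cosβ = 5·3.3548 + 2·46.7333 = 110.2404

L=110.240 wrap1=192.21_deg wrap2=192.21_deg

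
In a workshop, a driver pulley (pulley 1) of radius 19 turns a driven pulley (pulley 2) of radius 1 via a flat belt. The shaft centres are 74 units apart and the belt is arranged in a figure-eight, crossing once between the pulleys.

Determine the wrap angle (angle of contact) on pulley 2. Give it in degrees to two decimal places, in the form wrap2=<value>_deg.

wrap2=211.36_deg

crossed belt: β = asin((r1+r2)/C) = asin(20/74) = 15.6804°
wrap1 = wrap2 = π + 2β = 211.3607°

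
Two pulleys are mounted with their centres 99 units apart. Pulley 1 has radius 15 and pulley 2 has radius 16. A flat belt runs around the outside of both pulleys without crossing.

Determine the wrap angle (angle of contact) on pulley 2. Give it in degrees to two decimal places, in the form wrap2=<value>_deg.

open belt: β = asin((r2−r1)/C) = asin(1/99) = 0.5788°
wrap1 = π − 2β = 178.8425°
wrap2 = π + 2β = 181.1575°

wrap2=181.16_deg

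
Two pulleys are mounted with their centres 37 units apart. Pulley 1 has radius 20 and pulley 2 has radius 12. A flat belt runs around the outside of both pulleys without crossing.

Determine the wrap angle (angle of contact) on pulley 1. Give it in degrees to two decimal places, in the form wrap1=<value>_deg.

wrap1=204.97_deg

open belt: β = asin((r2−r1)/C) = asin(-8/37) = -12.4869°
wrap1 = π − 2β = 204.9738°
wrap2 = π + 2β = 155.0262°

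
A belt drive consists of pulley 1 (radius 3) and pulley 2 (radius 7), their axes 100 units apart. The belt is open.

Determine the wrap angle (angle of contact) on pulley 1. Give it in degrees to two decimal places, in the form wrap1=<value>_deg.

wrap1=175.42_deg

open belt: β = asin((r2−r1)/C) = asin(4/100) = 2.2924°
wrap1 = π − 2β = 175.4151°
wrap2 = π + 2β = 184.5849°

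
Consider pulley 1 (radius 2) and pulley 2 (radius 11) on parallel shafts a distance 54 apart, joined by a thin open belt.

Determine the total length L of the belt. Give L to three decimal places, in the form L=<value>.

open belt: β = asin((r2−r1)/C) = asin(9/54) = 9.5941°
wrap1 = π − 2β = 160.8119°
wrap2 = π + 2β = 199.1881°
tangent length = C·cosβ = 53.2447
L = r1·wrap1 + r2·wrap2 + 2·C·cosβ = 2·2.8067 + 11·3.4765 + 2·53.2447 = 150.3442

L=150.344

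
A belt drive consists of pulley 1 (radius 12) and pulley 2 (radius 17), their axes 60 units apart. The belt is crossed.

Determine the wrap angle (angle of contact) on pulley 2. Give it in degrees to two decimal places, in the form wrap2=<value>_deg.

wrap2=237.81_deg

crossed belt: β = asin((r1+r2)/C) = asin(29/60) = 28.9033°
wrap1 = wrap2 = π + 2β = 237.8067°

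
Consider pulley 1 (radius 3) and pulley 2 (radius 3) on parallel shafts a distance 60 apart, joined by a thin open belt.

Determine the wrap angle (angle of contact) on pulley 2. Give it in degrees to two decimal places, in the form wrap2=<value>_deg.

open belt: β = asin((r2−r1)/C) = asin(0/60) = 0.0000°
wrap1 = π − 2β = 180.0000°
wrap2 = π + 2β = 180.0000°

wrap2=180.00_deg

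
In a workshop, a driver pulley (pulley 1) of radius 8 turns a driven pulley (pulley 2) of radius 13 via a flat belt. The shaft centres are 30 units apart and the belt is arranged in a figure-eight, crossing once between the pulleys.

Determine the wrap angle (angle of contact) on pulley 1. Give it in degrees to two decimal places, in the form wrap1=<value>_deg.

wrap1=268.85_deg

crossed belt: β = asin((r1+r2)/C) = asin(21/30) = 44.4270°
wrap1 = wrap2 = π + 2β = 268.8540°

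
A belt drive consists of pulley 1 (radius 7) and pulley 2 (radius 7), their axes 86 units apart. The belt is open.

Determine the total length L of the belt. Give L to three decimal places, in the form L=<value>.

L=215.982

open belt: β = asin((r2−r1)/C) = asin(0/86) = 0.0000°
wrap1 = π − 2β = 180.0000°
wrap2 = π + 2β = 180.0000°
tangent length = C·cosβ = 86.0000
L = r1·wrap1 + r2·wrap2 + 2·C·cosβ = 7·3.1416 + 7·3.1416 + 2·86.0000 = 215.9823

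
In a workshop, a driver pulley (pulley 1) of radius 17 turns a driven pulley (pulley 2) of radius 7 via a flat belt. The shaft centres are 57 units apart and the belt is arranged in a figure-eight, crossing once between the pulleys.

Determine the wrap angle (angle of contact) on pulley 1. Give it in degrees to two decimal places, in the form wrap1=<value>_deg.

wrap1=229.80_deg

crossed belt: β = asin((r1+r2)/C) = asin(24/57) = 24.9011°
wrap1 = wrap2 = π + 2β = 229.8021°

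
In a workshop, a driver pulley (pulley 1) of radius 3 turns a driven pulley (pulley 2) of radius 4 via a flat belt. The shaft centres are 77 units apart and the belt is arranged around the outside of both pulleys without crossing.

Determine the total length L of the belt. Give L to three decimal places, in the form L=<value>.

open belt: β = asin((r2−r1)/C) = asin(1/77) = 0.7441°
wrap1 = π − 2β = 178.5118°
wrap2 = π + 2β = 181.4882°
tangent length = C·cosβ = 76.9935
L = r1·wrap1 + r2·wrap2 + 2·C·cosβ = 3·3.1156 + 4·3.1676 + 2·76.9935 = 176.0041

L=176.004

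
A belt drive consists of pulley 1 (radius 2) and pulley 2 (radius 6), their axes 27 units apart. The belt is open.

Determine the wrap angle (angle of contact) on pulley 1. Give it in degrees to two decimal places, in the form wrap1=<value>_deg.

open belt: β = asin((r2−r1)/C) = asin(4/27) = 8.5196°
wrap1 = π − 2β = 162.9608°
wrap2 = π + 2β = 197.0392°

wrap1=162.96_deg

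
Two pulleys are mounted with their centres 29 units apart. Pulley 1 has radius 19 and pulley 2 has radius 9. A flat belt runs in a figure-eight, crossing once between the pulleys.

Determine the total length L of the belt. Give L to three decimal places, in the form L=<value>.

L=176.280

crossed belt: β = asin((r1+r2)/C) = asin(28/29) = 74.9098°
wrap1 = wrap2 = π + 2β = 329.8196°
tangent length = C·cosβ = 7.5498
L = (r1+r2)·wrap + 2·C·cosβ = 28·5.7564 + 2·7.5498 = 176.2799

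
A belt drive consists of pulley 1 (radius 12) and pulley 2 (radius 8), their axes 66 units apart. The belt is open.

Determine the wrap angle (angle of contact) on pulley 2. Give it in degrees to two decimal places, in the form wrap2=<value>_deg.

wrap2=173.05_deg

open belt: β = asin((r2−r1)/C) = asin(-4/66) = -3.4746°
wrap1 = π − 2β = 186.9492°
wrap2 = π + 2β = 173.0508°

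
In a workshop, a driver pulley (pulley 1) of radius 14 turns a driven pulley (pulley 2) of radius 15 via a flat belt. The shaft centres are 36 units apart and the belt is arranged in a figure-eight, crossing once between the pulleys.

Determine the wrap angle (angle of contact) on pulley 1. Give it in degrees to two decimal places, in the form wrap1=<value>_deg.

crossed belt: β = asin((r1+r2)/C) = asin(29/36) = 53.6639°
wrap1 = wrap2 = π + 2β = 287.3279°

wrap1=287.33_deg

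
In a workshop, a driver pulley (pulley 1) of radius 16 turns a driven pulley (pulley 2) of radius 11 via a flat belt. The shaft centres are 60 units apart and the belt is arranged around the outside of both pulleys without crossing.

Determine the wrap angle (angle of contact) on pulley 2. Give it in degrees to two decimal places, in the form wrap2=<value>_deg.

open belt: β = asin((r2−r1)/C) = asin(-5/60) = -4.7802°
wrap1 = π − 2β = 189.5604°
wrap2 = π + 2β = 170.4396°

wrap2=170.44_deg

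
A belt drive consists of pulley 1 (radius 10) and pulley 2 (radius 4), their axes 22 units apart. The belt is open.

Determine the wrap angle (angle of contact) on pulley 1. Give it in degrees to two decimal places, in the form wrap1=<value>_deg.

wrap1=211.65_deg

open belt: β = asin((r2−r1)/C) = asin(-6/22) = -15.8266°
wrap1 = π − 2β = 211.6532°
wrap2 = π + 2β = 148.3468°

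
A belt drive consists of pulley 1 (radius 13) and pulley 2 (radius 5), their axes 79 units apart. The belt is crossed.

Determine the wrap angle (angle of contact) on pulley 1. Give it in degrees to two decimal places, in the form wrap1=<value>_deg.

wrap1=206.34_deg

crossed belt: β = asin((r1+r2)/C) = asin(18/79) = 13.1704°
wrap1 = wrap2 = π + 2β = 206.3408°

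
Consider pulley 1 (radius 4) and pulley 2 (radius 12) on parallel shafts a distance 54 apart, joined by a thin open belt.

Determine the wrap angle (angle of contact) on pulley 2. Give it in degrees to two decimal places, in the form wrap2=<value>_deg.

wrap2=197.04_deg

open belt: β = asin((r2−r1)/C) = asin(8/54) = 8.5196°
wrap1 = π − 2β = 162.9608°
wrap2 = π + 2β = 197.0392°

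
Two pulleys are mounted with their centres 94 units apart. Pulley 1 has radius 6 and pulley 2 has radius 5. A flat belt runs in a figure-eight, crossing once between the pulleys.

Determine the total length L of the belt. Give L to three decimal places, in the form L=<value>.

L=223.846

crossed belt: β = asin((r1+r2)/C) = asin(11/94) = 6.7202°
wrap1 = wrap2 = π + 2β = 193.4404°
tangent length = C·cosβ = 93.3542
L = (r1+r2)·wrap + 2·C·cosβ = 11·3.3762 + 2·93.3542 = 223.8462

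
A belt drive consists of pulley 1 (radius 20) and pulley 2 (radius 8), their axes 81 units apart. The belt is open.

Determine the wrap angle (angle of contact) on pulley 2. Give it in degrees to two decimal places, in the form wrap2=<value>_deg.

wrap2=162.96_deg

open belt: β = asin((r2−r1)/C) = asin(-12/81) = -8.5196°
wrap1 = π − 2β = 197.0392°
wrap2 = π + 2β = 162.9608°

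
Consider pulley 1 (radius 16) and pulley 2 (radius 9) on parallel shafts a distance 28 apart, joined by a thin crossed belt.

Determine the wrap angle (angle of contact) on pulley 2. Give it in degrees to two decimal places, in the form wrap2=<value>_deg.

wrap2=306.47_deg

crossed belt: β = asin((r1+r2)/C) = asin(25/28) = 63.2345°
wrap1 = wrap2 = π + 2β = 306.4690°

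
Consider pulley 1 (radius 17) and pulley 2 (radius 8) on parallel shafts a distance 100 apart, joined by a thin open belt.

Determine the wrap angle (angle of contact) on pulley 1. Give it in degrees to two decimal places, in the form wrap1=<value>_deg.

open belt: β = asin((r2−r1)/C) = asin(-9/100) = -5.1636°
wrap1 = π − 2β = 190.3272°
wrap2 = π + 2β = 169.6728°

wrap1=190.33_deg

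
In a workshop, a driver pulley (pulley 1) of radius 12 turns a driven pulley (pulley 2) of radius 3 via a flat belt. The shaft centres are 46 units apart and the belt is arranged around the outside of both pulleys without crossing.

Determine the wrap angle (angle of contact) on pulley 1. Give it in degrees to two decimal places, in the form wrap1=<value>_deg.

open belt: β = asin((r2−r1)/C) = asin(-9/46) = -11.2828°
wrap1 = π − 2β = 202.5656°
wrap2 = π + 2β = 157.4344°

wrap1=202.57_deg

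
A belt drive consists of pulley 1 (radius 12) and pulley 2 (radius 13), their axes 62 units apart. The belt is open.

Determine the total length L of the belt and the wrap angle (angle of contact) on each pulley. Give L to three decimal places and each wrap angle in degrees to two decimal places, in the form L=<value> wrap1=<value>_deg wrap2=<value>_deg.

open belt: β = asin((r2−r1)/C) = asin(1/62) = 0.9242°
wrap1 = π − 2β = 178.1517°
wrap2 = π + 2β = 181.8483°
tangent length = C·cosβ = 61.9919
L = r1·wrap1 + r2·wrap2 + 2·C·cosβ = 12·3.1093 + 13·3.1739 + 2·61.9919 = 202.5559

L=202.556 wrap1=178.15_deg wrap2=181.85_deg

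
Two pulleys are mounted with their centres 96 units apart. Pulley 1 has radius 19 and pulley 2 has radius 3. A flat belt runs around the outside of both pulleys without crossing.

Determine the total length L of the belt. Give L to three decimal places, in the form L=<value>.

open belt: β = asin((r2−r1)/C) = asin(-16/96) = -9.5941°
wrap1 = π − 2β = 199.1881°
wrap2 = π + 2β = 160.8119°
tangent length = C·cosβ = 94.6573
L = r1·wrap1 + r2·wrap2 + 2·C·cosβ = 19·3.4765 + 3·2.8067 + 2·94.6573 = 263.7879

L=263.788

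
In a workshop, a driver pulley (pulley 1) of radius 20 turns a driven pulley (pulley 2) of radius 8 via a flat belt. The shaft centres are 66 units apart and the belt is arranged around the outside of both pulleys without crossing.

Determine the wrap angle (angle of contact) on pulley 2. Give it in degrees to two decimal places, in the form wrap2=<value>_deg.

open belt: β = asin((r2−r1)/C) = asin(-12/66) = -10.4757°
wrap1 = π − 2β = 200.9514°
wrap2 = π + 2β = 159.0486°

wrap2=159.05_deg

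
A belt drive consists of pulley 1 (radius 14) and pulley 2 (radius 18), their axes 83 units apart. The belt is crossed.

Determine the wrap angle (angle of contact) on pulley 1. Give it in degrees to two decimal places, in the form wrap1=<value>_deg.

crossed belt: β = asin((r1+r2)/C) = asin(32/83) = 22.6774°
wrap1 = wrap2 = π + 2β = 225.3548°

wrap1=225.35_deg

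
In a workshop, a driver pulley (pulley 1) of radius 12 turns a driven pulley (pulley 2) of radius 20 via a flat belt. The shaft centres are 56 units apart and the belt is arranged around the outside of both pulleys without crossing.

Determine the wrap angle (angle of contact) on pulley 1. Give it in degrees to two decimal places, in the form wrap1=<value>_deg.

wrap1=163.57_deg

open belt: β = asin((r2−r1)/C) = asin(8/56) = 8.2132°
wrap1 = π − 2β = 163.5736°
wrap2 = π + 2β = 196.4264°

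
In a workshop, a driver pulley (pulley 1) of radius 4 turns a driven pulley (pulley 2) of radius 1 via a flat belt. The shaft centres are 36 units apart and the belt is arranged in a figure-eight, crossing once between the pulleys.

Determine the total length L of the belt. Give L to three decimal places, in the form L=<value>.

L=88.404

crossed belt: β = asin((r1+r2)/C) = asin(5/36) = 7.9836°
wrap1 = wrap2 = π + 2β = 195.9671°
tangent length = C·cosβ = 35.6511
L = (r1+r2)·wrap + 2·C·cosβ = 5·3.4203 + 2·35.6511 = 88.4035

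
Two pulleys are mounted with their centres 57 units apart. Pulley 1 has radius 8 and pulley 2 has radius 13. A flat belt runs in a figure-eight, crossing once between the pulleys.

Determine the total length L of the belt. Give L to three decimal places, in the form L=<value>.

crossed belt: β = asin((r1+r2)/C) = asin(21/57) = 21.6183°
wrap1 = wrap2 = π + 2β = 223.2365°
tangent length = C·cosβ = 52.9906
L = (r1+r2)·wrap + 2·C·cosβ = 21·3.8962 + 2·52.9906 = 187.8016

L=187.802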